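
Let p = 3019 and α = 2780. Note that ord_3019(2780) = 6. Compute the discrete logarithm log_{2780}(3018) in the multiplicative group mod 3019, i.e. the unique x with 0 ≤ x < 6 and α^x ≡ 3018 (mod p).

3

Successive powers of 2780 modulo 3019:
  2780^0=1  2780^1=2780  2780^2=2779  2780^3=3018
So 2780^3 ≡ 3018 (mod 3019), giving x = 3.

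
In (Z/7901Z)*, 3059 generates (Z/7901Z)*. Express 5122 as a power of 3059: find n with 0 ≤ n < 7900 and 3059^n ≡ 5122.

Baby-step giant-step with m = ceil(sqrt(7900)) = 89.
Baby table (3059^j mod 7901 for j=0..88):
  0:1  1:3059  2:2697  3:1479  4:4889  5:6759  6:6765  7:1416
  8:1796  9:2769  10:499  11:1548  12:2633  13:3228  14:6103  15:6915
  16:2008  17:3395  18:3391  19:6957  20:4070  21:6055  22:2301  23:6869
  24:3512  25:5749  26:6466  27:3291  28:1295  29:3004  30:373  31:3263
  32:2554  33:6498  34:6367  35:688  36:2926  37:6702  38:6224  39:5707
  40:4404  41:631  42:2385  43:3092  44:931  45:3569  46:6290  47:2175
  48:683  49:3433  50:1118  51:6730  52:4965  53:2213  54:6311  55:3206
  56:2013  57:2888  58:1074  59:6451  60:4812  61:345  62:4522  63:6048
  64:4591  65:3792  66:1060  67:3130  68:6559  69:3342  70:7185  71:6234
  72:4693  73:7671  74:7520  75:3869  76:7474  77:5373  78:1927  79:547
  80:6162  81:5673  82:3111  83:3745  84:7406  85:2787  86:254  87:2688
  88:5552
Giant step factor: 3059^(-89) ≡ 3452 (mod 7901).
Scan 5122·3452^i mod 7901 for i = 0, 1, …:
  i=0: 5122   i=1: 6607   i=2: 5078   i=3: 4838
  i=4: 5963   i=5: 2171   i=6: 4144   i=7: 4278
  i=8: 687   i=9: 1224     …   i=37: 3461
  i=38: 1060
Match at i=38, j=66: n = 38·89 + 66 = 3448.

3448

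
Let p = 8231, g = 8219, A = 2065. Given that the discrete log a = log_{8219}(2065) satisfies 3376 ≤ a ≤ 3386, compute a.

Compute 8219^3376 mod 8231 = 2065, then multiply by 8219 repeatedly:
  8219^3376=2065
Found 2065 at exponent 3376.

3376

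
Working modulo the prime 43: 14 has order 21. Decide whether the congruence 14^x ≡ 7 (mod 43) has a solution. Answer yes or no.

no

7 ∈ ⟨14⟩ iff 7^21 ≡ 1 (mod 43), since |⟨14⟩| = 21.
7^21 mod 43 = 42.
Since 42 ≠ 1, 7 does not lie in the subgroup.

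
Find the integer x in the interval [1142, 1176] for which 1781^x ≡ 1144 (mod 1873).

1164

Compute 1781^1142 mod 1873 = 26, then multiply by 1781 repeatedly:
  1781^1142=26  1781^1143=1354  1781^1144=923  1781^1145=1242  1781^1146=1862
  1781^1147=1012  1781^1148=546  1781^1149=339  1781^1150=653  1781^1151=1733
  1781^1152=1642  1781^1153=649  1781^1154=228  1781^1155=1500  1781^1156=602
  1781^1157=806  1781^1158=768  1781^1159=518  1781^1160=1042  1781^1161=1532
  1781^1162=1404  1781^1163=69  1781^1164=1144
Found 1144 at exponent 1164.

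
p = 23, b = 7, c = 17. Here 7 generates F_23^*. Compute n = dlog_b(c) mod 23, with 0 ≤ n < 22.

5

Successive powers of 7 modulo 23:
  7^0=1  7^1=7  7^2=3  7^3=21  7^4=9  7^5=17
So 7^5 ≡ 17 (mod 23), giving n = 5.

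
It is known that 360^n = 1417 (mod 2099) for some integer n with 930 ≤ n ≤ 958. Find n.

941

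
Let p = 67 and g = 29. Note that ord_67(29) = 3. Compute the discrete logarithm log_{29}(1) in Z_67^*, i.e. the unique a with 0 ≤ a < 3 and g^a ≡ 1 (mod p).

0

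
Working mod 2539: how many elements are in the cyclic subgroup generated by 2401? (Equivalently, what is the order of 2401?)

1269

The order of 2401 must divide p − 1 = 2538 = 2 · 3^3 · 47.
Divisors: 1, 2, 3, 6, 9, 18, 27, 47, 54, 94, 141, 282, 423, 846, 1269, 2538.
Check each in increasing order: 2401^1 ≡ 2401;  2401^2 ≡ 1271;  2401^3 ≡ 2332;  2401^6 ≡ 2225;  2401^9 ≡ 1523;  2401^18 ≡ 1422;  2401^27 ≡ 2478;  2401^47 ≡ 1915;  2401^54 ≡ 1182;  2401^94 ≡ 909;  2401^141 ≡ 1520;  2401^282 ≡ 2449;  2401^423 ≡ 306;  2401^846 ≡ 2232;  2401^1269 ≡ 1.
Smallest exponent giving 1 is 1269.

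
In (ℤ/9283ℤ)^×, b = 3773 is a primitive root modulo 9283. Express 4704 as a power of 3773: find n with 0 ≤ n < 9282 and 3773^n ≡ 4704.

Baby-step giant-step with m = ceil(sqrt(9282)) = 97.
Baby table (3773^j mod 9283 for j=0..96):
  0:1  1:3773  2:4690  3:1972  4:4673  5:2812  6:8490  7:6420
  8:3313  9:5031  10:7511  11:7287  12:6888  13:5307  14:9163  15:2107
  16:3463  17:4718  18:5503  19:6031  20:2330  21:89  22:1609  23:8958
  24:8414  25:7445  26:8910  27:3687  28:5117  29:7084  30:2175  31:103
  32:8016  33:354  34:8173  35:7886  36:1863  37:1868  38:2167  39:7051
  40:7628  41:3144  42:7921  43:3956  44:8207  45:6206  46:3512  47:3935
  48:3238  49:546  50:8515  51:7915  52:9167  53:7916  54:3657  55:3323
  56:5629  57:7996  58:8441  59:7203  60:5578  61:1233  62:1326  63:8744
  64:8613  65:6349  66:4637  67:6229  68:6744  69:409  70:2179  71:5912
  72:8210  73:8242  74:8299  75:568  76:7974  77:8982  78:6136  79:8609
  80:540  81:4443  82:7624  83:6618  84:7727  85:5351  86:8081  87:4241
  88:6684  89:6104  90:8552  91:8271  92:6320  93:6616  94:181  95:5254
  96:4137
Giant step factor: 3773^(-97) ≡ 4286 (mod 9283).
Scan 4704·4286^i mod 9283 for i = 0, 1, …:
  i=0: 4704   i=1: 7951   i=2: 93   i=3: 8712
  i=4: 3406   i=5: 5240   i=6: 3063   i=7: 1856
  i=8: 8568   i=9: 8183     …   i=76: 6200
  i=77: 5254
Match at i=77, j=95: n = 77·97 + 95 = 7564.

7564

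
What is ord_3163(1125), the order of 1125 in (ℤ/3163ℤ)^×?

3162

The order of 1125 must divide p − 1 = 3162 = 2 · 3 · 17 · 31.
Divisors: 1, 2, 3, 6, 17, 31, 34, 51, 62, 93, 102, 186, 527, 1054, 1581, 3162.
Check each in increasing order: 1125^1 ≡ 1125;  1125^2 ≡ 425;  1125^3 ≡ 512;  1125^6 ≡ 2778;  1125^17 ≡ 585;  1125^31 ≡ 1836;  1125^34 ≡ 621;  1125^51 ≡ 2703;  1125^62 ≡ 2301;  1125^93 ≡ 2031;  1125^102 ≡ 2842;  1125^186 ≡ 409;  1125^527 ≡ 537;  1125^1054 ≡ 536;  1125^1581 ≡ 3162;  1125^3162 ≡ 1.
Smallest exponent giving 1 is 3162.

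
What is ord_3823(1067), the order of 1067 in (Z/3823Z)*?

1274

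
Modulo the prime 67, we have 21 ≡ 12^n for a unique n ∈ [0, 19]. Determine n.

16

Compute 12^0 mod 67 = 1, then multiply by 12 repeatedly:
  12^0=1  12^1=12  12^2=10  12^3=53  12^4=33
  12^5=61  12^6=62  12^7=7  12^8=17  12^9=3
  12^10=36  12^11=30  12^12=25  12^13=32  12^14=49
  12^15=52  12^16=21
Found 21 at exponent 16.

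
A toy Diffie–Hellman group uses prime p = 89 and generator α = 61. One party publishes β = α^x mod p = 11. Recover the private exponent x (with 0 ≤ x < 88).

28

Baby-step giant-step with m = ceil(sqrt(88)) = 10.
Baby table (61^j mod 89 for j=0..9):
  0:1  1:61  2:72  3:31  4:22  5:7  6:71  7:59
  8:39  9:65
Giant step factor: 61^(-10) ≡ 20 (mod 89).
Scan 11·20^i mod 89 for i = 0, 1, …:
  i=0: 11   i=1: 42   i=2: 39
Match at i=2, j=8: x = 2·10 + 8 = 28.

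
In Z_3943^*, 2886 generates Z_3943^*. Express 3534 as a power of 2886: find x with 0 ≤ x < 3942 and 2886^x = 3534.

2375

Baby-step giant-step with m = ceil(sqrt(3942)) = 63.
Baby table (2886^j mod 3943 for j=0..62):
  0:1  1:2886  2:1380  3:250  4:3874  5:1959  6:3355  7:2465
  8:818  9:2834  10:1142  11:3407  12:2703  13:1604  14:62  15:1497
  16:2757  17:3671  18:3608  19:3168  20:2974  21:2996  22:3400  23:2216
  24:3773  25:2255  26:1980  27:873  28:3844  29:2125  30:1385  31:2851
  32:2888  33:3209  34:3010  35:431  36:1821  37:3330  38:1289  39:1805
  40:527  41:2867  42:1748  43:1631  44:3067  45:3270  46:1621  47:1808
  48:1299  49:3064  50:2498  51:1424  52:1058  53:1506  54:1130  55:319
  56:1915  57:2547  58:890  59:1647  60:1927  61:1692  62:1678
Giant step factor: 2886^(-63) ≡ 1305 (mod 3943).
Scan 3534·1305^i mod 3943 for i = 0, 1, …:
  i=0: 3534   i=1: 2503   i=2: 1611   i=3: 736
  i=4: 2331   i=5: 1902   i=6: 1963   i=7: 2708
  i=8: 1012   i=9: 3698     …   i=36: 2347
  i=37: 3067
Match at i=37, j=44: x = 37·63 + 44 = 2375.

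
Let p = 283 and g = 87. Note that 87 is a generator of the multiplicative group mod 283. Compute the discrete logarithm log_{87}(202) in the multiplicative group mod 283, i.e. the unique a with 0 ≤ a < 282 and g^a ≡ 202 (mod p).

Baby-step giant-step with m = ceil(sqrt(282)) = 17.
Baby table (87^j mod 283 for j=0..16):
  0:1  1:87  2:211  3:245  4:90  5:189  6:29  7:259
  8:176  9:30  10:63  11:104  12:275  13:153  14:10  15:21
  16:129
Giant step factor: 87^(-17) ≡ 35 (mod 283).
Scan 202·35^i mod 283 for i = 0, 1, …:
  i=0: 202   i=1: 278   i=2: 108   i=3: 101
  i=4: 139   i=5: 54   i=6: 192   i=7: 211
Match at i=7, j=2: a = 7·17 + 2 = 121.

121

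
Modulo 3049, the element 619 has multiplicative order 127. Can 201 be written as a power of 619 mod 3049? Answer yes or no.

201 ∈ ⟨619⟩ iff 201^127 ≡ 1 (mod 3049), since |⟨619⟩| = 127.
201^127 mod 3049 = 449.
Since 449 ≠ 1, 201 does not lie in the subgroup.

no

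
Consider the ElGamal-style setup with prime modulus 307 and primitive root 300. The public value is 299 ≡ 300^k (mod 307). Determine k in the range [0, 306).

162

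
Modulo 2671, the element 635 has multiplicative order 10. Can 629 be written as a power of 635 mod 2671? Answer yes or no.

no

⟨635⟩ has order 10; its elements mod 2671 are {1, 96, 473, 635, 1203, 1468, 2036, 2198, 2575, 2670}.
629 is not in this set.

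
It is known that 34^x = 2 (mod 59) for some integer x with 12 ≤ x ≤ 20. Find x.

17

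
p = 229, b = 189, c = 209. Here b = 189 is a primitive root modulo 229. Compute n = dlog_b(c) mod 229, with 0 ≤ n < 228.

214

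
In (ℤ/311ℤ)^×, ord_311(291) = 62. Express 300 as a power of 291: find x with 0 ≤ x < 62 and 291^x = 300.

Baby-step giant-step with m = ceil(sqrt(62)) = 8.
Baby table (291^j mod 311 for j=0..7):
  0:1  1:291  2:89  3:86  4:146  5:190  6:243  7:116
Giant step factor: 291^(-8) ≡ 224 (mod 311).
Scan 300·224^i mod 311 for i = 0, 1, …:
  i=0: 300   i=1: 24   i=2: 89
Match at i=2, j=2: x = 2·8 + 2 = 18.

18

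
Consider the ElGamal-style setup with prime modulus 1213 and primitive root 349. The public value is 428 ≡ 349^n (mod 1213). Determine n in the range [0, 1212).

596

Baby-step giant-step with m = ceil(sqrt(1212)) = 35.
Baby table (349^j mod 1213 for j=0..34):
  0:1  1:349  2:501  3:177  4:1123  5:128  6:1004  7:1052
  8:822  9:610  10:615  11:1147  12:13  13:898  14:448  15:1088
  16:43  17:451  18:922  19:333  20:982  21:652  22:717  23:355
  24:169  25:757  26:972  27:801  28:559  29:1011  30:1069  31:690
  32:636  33:1198  34:830
Giant step factor: 349^(-35) ≡ 650 (mod 1213).
Scan 428·650^i mod 1213 for i = 0, 1, …:
  i=0: 428   i=1: 423   i=2: 812   i=3: 145
  i=4: 849   i=5: 1148   i=6: 205   i=7: 1033
  i=8: 661   i=9: 248     …   i=16: 984
  i=17: 349
Match at i=17, j=1: n = 17·35 + 1 = 596.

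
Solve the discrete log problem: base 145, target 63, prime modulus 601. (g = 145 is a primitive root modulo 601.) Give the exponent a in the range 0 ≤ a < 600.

Baby-step giant-step with m = ceil(sqrt(600)) = 25.
Baby table (145^j mod 601 for j=0..24):
  0:1  1:145  2:591  3:353  4:100  5:76  6:202  7:442
  8:384  9:388  10:367  11:327  12:537  13:336  14:39  15:246
  16:211  17:545  18:294  19:560  20:65  21:410  22:552  23:107
  24:490
Giant step factor: 145^(-25) ≡ 214 (mod 601).
Scan 63·214^i mod 601 for i = 0, 1, …:
  i=0: 63   i=1: 260   i=2: 348   i=3: 549
  i=4: 291   i=5: 371   i=6: 62   i=7: 46
  i=8: 228   i=9: 111     …   i=20: 373
  i=21: 490
Match at i=21, j=24: a = 21·25 + 24 = 549.

549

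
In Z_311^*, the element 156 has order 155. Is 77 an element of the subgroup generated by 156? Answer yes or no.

no

77 ∈ ⟨156⟩ iff 77^155 ≡ 1 (mod 311), since |⟨156⟩| = 155.
77^155 mod 311 = 310.
Since 310 ≠ 1, 77 does not lie in the subgroup.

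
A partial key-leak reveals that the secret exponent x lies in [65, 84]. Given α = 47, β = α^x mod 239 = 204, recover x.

Compute 47^65 mod 239 = 70, then multiply by 47 repeatedly:
  47^65=70  47^66=183  47^67=236  47^68=98  47^69=65
  47^70=187  47^71=185  47^72=91  47^73=214  47^74=20
  47^75=223  47^76=204
Found 204 at exponent 76.

76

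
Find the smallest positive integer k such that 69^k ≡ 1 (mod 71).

The order of 69 must divide p − 1 = 70 = 2 · 5 · 7.
Divisors: 1, 2, 5, 7, 10, 14, 35, 70.
Check each in increasing order: 69^1 ≡ 69;  69^2 ≡ 4;  69^5 ≡ 39;  69^7 ≡ 14;  69^10 ≡ 30;  69^14 ≡ 54;  69^35 ≡ 70;  69^70 ≡ 1.
Smallest exponent giving 1 is 70.

70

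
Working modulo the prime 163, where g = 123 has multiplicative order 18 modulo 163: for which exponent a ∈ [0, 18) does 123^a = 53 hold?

8

Successive powers of 123 modulo 163:
  123^0=1  123^1=123  123^2=133  123^3=59  123^4=85  123^5=23
  123^6=58  123^7=125  123^8=53
So 123^8 ≡ 53 (mod 163), giving a = 8.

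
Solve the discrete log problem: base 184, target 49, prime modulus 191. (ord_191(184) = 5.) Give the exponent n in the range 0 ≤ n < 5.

Successive powers of 184 modulo 191:
  184^0=1  184^1=184  184^2=49
So 184^2 ≡ 49 (mod 191), giving n = 2.

2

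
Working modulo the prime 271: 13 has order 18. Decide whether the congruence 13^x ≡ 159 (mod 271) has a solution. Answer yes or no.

no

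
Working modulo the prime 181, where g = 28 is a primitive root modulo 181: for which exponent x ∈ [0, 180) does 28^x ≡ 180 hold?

90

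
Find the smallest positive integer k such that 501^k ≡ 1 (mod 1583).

The order of 501 must divide p − 1 = 1582 = 2 · 7 · 113.
Divisors: 1, 2, 7, 14, 113, 226, 791, 1582.
Check each in increasing order: 501^1 ≡ 501;  501^2 ≡ 887;  501^7 ≡ 67;  501^14 ≡ 1323;  501^113 ≡ 52;  501^226 ≡ 1121;  501^791 ≡ 1.
Smallest exponent giving 1 is 791.

791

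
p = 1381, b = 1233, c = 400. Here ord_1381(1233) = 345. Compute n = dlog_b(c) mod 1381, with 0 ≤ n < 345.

300

Baby-step giant-step with m = ceil(sqrt(345)) = 19.
Baby table (1233^j mod 1381 for j=0..18):
  0:1  1:1233  2:1189  3:796  4:958  5:459  6:1118  7:256
  8:780  9:564  10:769  11:811  12:119  13:341  14:629  15:816
  16:760  17:762  18:466
Giant step factor: 1233^(-19) ≡ 320 (mod 1381).
Scan 400·320^i mod 1381 for i = 0, 1, …:
  i=0: 400   i=1: 948   i=2: 921   i=3: 567
  i=4: 529   i=5: 798   i=6: 1256   i=7: 49
  i=8: 489   i=9: 427     …   i=14: 624
  i=15: 816
Match at i=15, j=15: n = 15·19 + 15 = 300.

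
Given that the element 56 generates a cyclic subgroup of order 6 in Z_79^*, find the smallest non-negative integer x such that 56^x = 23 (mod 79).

4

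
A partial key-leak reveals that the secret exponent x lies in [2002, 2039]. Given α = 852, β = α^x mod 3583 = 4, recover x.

2008

Compute 852^2002 mod 3583 = 449, then multiply by 852 repeatedly:
  852^2002=449  852^2003=2750  852^2004=3301  852^2005=3380  852^2006=2611
  852^2007=3112  852^2008=4
Found 4 at exponent 2008.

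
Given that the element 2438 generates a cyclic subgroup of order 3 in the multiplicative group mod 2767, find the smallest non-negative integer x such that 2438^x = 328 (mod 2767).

Successive powers of 2438 modulo 2767:
  2438^0=1  2438^1=2438  2438^2=328
So 2438^2 ≡ 328 (mod 2767), giving x = 2.

2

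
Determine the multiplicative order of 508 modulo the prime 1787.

1786

The order of 508 must divide p − 1 = 1786 = 2 · 19 · 47.
Divisors: 1, 2, 19, 38, 47, 94, 893, 1786.
Check each in increasing order: 508^1 ≡ 508;  508^2 ≡ 736;  508^19 ≡ 1472;  508^38 ≡ 940;  508^47 ≡ 654;  508^94 ≡ 623;  508^893 ≡ 1786;  508^1786 ≡ 1.
Smallest exponent giving 1 is 1786.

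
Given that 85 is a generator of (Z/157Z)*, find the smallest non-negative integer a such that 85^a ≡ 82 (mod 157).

42

Baby-step giant-step with m = ceil(sqrt(156)) = 13.
Baby table (85^j mod 157 for j=0..12):
  0:1  1:85  2:3  3:98  4:9  5:137  6:27  7:97
  8:81  9:134  10:86  11:88  12:101
Giant step factor: 85^(-13) ≡ 135 (mod 157).
Scan 82·135^i mod 157 for i = 0, 1, …:
  i=0: 82   i=1: 80   i=2: 124   i=3: 98
Match at i=3, j=3: a = 3·13 + 3 = 42.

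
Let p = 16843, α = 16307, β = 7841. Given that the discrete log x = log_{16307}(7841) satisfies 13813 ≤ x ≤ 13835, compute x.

13817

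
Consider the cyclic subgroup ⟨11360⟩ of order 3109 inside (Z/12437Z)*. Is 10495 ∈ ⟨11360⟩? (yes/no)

yes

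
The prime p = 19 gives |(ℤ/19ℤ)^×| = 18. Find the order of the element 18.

2

The order of 18 must divide p − 1 = 18 = 2 · 3^2.
Divisors: 1, 2, 3, 6, 9, 18.
Check each in increasing order: 18^1 ≡ 18;  18^2 ≡ 1.
Smallest exponent giving 1 is 2.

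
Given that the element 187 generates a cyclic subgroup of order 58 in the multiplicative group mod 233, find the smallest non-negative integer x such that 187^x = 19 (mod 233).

2

Successive powers of 187 modulo 233:
  187^0=1  187^1=187  187^2=19
So 187^2 ≡ 19 (mod 233), giving x = 2.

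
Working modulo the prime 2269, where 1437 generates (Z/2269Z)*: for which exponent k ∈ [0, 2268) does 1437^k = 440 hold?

849

Baby-step giant-step with m = ceil(sqrt(2268)) = 48.
Baby table (1437^j mod 2269 for j=0..47):
  0:1  1:1437  2:179  3:826  4:275  5:369  6:1576  7:250
  8:748  9:1639  10:21  11:680  12:1490  13:1463  14:1237  15:942
  16:1330  17:712  18:2094  19:384  20:441  21:666  22:1793  23:1226
  24:1018  25:1630  26:702  27:1338  28:863  29:1257  30:185  31:372
  32:1349  33:787  34:957  35:195  36:1128  37:870  38:2240  39:1438
  40:1616  41:1005  42:1101  43:644  44:1945  45:1826  46:998  47:118
Giant step factor: 1437^(-48) ≡ 2038 (mod 2269).
Scan 440·2038^i mod 2269 for i = 0, 1, …:
  i=0: 440   i=1: 465   i=2: 1497   i=3: 1350
  i=4: 1272   i=5: 1138   i=6: 326   i=7: 1840
  i=8: 1532   i=9: 72     …   i=16: 1745
  i=17: 787
Match at i=17, j=33: k = 17·48 + 33 = 849.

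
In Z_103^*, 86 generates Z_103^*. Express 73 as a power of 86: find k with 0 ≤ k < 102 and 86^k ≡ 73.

93

Baby-step giant-step with m = ceil(sqrt(102)) = 11.
Baby table (86^j mod 103 for j=0..10):
  0:1  1:86  2:83  3:31  4:91  5:101  6:34  7:40
  8:41  9:24  10:4
Giant step factor: 86^(-11) ≡ 53 (mod 103).
Scan 73·53^i mod 103 for i = 0, 1, …:
  i=0: 73   i=1: 58   i=2: 87   i=3: 79
  i=4: 67   i=5: 49   i=6: 22   i=7: 33
  i=8: 101
Match at i=8, j=5: k = 8·11 + 5 = 93.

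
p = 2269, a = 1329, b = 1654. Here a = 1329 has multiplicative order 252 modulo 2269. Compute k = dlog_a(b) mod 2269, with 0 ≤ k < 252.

Baby-step giant-step with m = ceil(sqrt(252)) = 16.
Baby table (1329^j mod 2269 for j=0..15):
  0:1  1:1329  2:959  3:1602  4:736  5:205  6:165  7:1461
  8:1674  9:1126  10:1183  11:2059  12:2266  13:551  14:1661  15:2001
Giant step factor: 1329^(-16) ≡ 186 (mod 2269).
Scan 1654·186^i mod 2269 for i = 0, 1, …:
  i=0: 1654   i=1: 1329
Match at i=1, j=1: k = 1·16 + 1 = 17.

17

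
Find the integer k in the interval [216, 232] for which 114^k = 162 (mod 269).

217

Compute 114^216 mod 269 = 143, then multiply by 114 repeatedly:
  114^216=143  114^217=162
Found 162 at exponent 217.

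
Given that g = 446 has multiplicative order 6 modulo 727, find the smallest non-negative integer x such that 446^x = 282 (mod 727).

Successive powers of 446 modulo 727:
  446^0=1  446^1=446  446^2=445  446^3=726  446^4=281  446^5=282
So 446^5 ≡ 282 (mod 727), giving x = 5.

5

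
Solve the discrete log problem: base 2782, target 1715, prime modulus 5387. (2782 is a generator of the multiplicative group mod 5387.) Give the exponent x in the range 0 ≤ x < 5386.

132

Baby-step giant-step with m = ceil(sqrt(5386)) = 74.
Baby table (2782^j mod 5387 for j=0..73):
  0:1  1:2782  2:3792  3:1598  4:1361  5:4628  6:166  7:3917
  8:4580  9:1305  10:5059  11:3294  12:621  13:3782  14:713  15:1150
  16:4809  17:2717  18:733  19:2920  20:5231  21:2355  22:1018  23:3901
  24:3164  25:5277  26:1039  27:3066  28:1991  29:1126  30:2685  31:3288
  32:90  33:2578  34:1899  35:3758  36:3976  37:1721  38:4166  39:2375
  40:2788  41:4323  42:2802  43:175  44:2020  45:999  46:4913  47:1147
  48:1850  49:2115  50:1326  51:4224  52:2121  53:1857  54:41  55:935
  56:4636  57:874  58:1931  59:1203  60:1419  61:4374  62:4622  63:5022
  64:2713  65:379  66:3913  67:4226  68:2298  69:4054  70:3237  71:3657
  72:3118  73:1206
Giant step factor: 2782^(-74) ≡ 2536 (mod 5387).
Scan 1715·2536^i mod 5387 for i = 0, 1, …:
  i=0: 1715   i=1: 1931
Match at i=1, j=58: x = 1·74 + 58 = 132.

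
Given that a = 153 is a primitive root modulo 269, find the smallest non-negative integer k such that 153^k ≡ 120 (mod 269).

152

Baby-step giant-step with m = ceil(sqrt(268)) = 17.
Baby table (153^j mod 269 for j=0..16):
  0:1  1:153  2:6  3:111  4:36  5:128  6:216  7:230
  8:220  9:35  10:244  11:210  12:119  13:184  14:176  15:28
  16:249
Giant step factor: 153^(-17) ≡ 261 (mod 269).
Scan 120·261^i mod 269 for i = 0, 1, …:
  i=0: 120   i=1: 116   i=2: 148   i=3: 161
  i=4: 57   i=5: 82   i=6: 151   i=7: 137
  i=8: 249
Match at i=8, j=16: k = 8·17 + 16 = 152.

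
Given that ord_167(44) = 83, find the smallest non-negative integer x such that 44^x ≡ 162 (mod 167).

10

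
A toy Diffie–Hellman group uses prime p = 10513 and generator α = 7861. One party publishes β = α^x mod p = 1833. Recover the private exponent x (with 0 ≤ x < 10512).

Baby-step giant-step with m = ceil(sqrt(10512)) = 103.
Baby table (7861^j mod 10513 for j=0..102):
  0:1  1:7861  2:10420  3:4837  4:8649  5:2218  6:5144  7:3986
  8:5206  9:7770  10:9953  11:2787  12:10028  13:3634  14:3053  15:8967
  16:10435  17:7109  18:7254  19:1182  20:8723  21:5717  22:8775  23:4482
  24:3939  25:3694  26:1628  27:3387  28:6291  29:399  30:3665  31:4945
  32:6084  33:2687  34:1890  35:2421  36:2951  37:6133  38:9408  39:7846
  40:8148  41:6232  42:9685  43:9152  44:3413  45:417  46:8494  47:3271
  48:9046  49:674  50:10275  51:396  52:1108  53:5224  54:2086  55:8279
  56:5749  57:8015  58:1506  59:1028  60:7124  61:9526  62:10300  63:7687
  64:9296  65:10506  66:8051  67:651  68:8193  69:2535  70:5500  71:6044
  72:3637  73:5610  74:8688  75:3920  76:1517  77:3395  78:6101  79:10168
  80:309  81:546  82:2802  83:1787  84:2239  85:2017  86:2033  87:1653
  88:165  89:3966  90:5681  91:9630  92:7830  93:8528  94:7720  95:5884
  96:7437  97:9977  98:2217  99:7796  100:4079  101:369  102:9634
Giant step factor: 7861^(-103) ≡ 5862 (mod 10513).
Scan 1833·5862^i mod 10513 for i = 0, 1, …:
  i=0: 1833   i=1: 760   i=2: 8121   i=3: 2438
  i=4: 4389   i=5: 3007   i=6: 7246   i=7: 3532
  i=8: 4487   i=9: 9781     …   i=96: 6181
  i=97: 5224
Match at i=97, j=53: x = 97·103 + 53 = 10044.

10044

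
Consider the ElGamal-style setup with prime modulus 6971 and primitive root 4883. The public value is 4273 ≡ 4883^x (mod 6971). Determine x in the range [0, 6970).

3447

Baby-step giant-step with m = ceil(sqrt(6970)) = 84.
Baby table (4883^j mod 6971 for j=0..83):
  0:1  1:4883  2:2869  3:4588  4:5381  5:1724  6:4295  7:3717
  8:4598  9:5414  10:2530  11:1378  12:1759  13:925  14:6538  15:4845
  16:5532  17:131  18:5312  19:6376  20:1522  21:840  22:2772  23:4965
  24:5928  25:2832  26:5163  27:3793  28:6243  29:386  30:2668  31:6016
  32:334  33:6679  34:3219  35:5743  36:5707  37:4194  38:5475  39:640
  40:2112  41:2787  42:1529  43:166  44:1942  45:2226  46:1769  47:958
  48:373  49:1928  50:3574  51:3429  52:6436  53:1720  54:5676  55:6183
  56:188  57:4803  58:2605  59:5111  60:833  61:3446  62:5795  63:1696
  64:20  65:66  66:1612  67:1137  68:3055  69:6596  70:2248  71:4630
  72:1337  73:3715  74:1803  75:6647  76:325  77:4558  78:5282  79:6277
  80:6075  81:2620  82:1675  83:2042
Giant step factor: 4883^(-84) ≡ 6941 (mod 6971).
Scan 4273·6941^i mod 6971 for i = 0, 1, …:
  i=0: 4273   i=1: 4259   i=2: 4679   i=3: 6021
  i=4: 616   i=5: 2433   i=6: 3691   i=7: 806
  i=8: 3704   i=9: 416     …   i=40: 1706
  i=41: 4588
Match at i=41, j=3: x = 41·84 + 3 = 3447.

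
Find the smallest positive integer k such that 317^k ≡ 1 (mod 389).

388

The order of 317 must divide p − 1 = 388 = 2^2 · 97.
Divisors: 1, 2, 4, 97, 194, 388.
Check each in increasing order: 317^1 ≡ 317;  317^2 ≡ 127;  317^4 ≡ 180;  317^97 ≡ 274;  317^194 ≡ 388;  317^388 ≡ 1.
Smallest exponent giving 1 is 388.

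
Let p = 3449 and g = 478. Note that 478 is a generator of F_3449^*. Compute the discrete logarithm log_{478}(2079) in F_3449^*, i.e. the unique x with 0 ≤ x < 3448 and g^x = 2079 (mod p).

Baby-step giant-step with m = ceil(sqrt(3448)) = 59.
Baby table (478^j mod 3449 for j=0..58):
  0:1  1:478  2:850  3:2767  4:1659  5:3181  6:2958  7:3283
  8:3428  9:309  10:2844  11:526  12:3100  13:2179  14:3413  15:37
  16:441  17:409  18:2358  19:2750  20:431  21:2527  22:756  23:2672
  24:1086  25:1758  26:2217  27:883  28:1296  29:2117  30:1369  31:2521
  32:1337  33:1021  34:1729  35:2151  36:376  37:380  38:2292  39:2243
  40:2964  41:2702  42:1630  43:3115  44:2451  45:2367  46:154  47:1183
  48:3287  49:1891  50:260  51:116  52:264  53:2028  54:215  55:2749
  56:3402  57:1677  58:1438
Giant step factor: 478^(-59) ≡ 143 (mod 3449).
Scan 2079·143^i mod 3449 for i = 0, 1, …:
  i=0: 2079   i=1: 683   i=2: 1097   i=3: 1666
  i=4: 257   i=5: 2261   i=6: 2566   i=7: 1344
  i=8: 2497   i=9: 1824     …   i=34: 1902
  i=35: 2964
Match at i=35, j=40: x = 35·59 + 40 = 2105.

2105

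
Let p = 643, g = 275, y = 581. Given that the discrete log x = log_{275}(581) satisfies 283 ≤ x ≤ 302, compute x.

Compute 275^283 mod 643 = 69, then multiply by 275 repeatedly:
  275^283=69  275^284=328  275^285=180  275^286=632  275^287=190
  275^288=167  275^289=272  275^290=212  275^291=430  275^292=581
Found 581 at exponent 292.

292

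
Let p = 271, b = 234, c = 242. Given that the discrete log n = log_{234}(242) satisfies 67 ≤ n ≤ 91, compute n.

Compute 234^67 mod 271 = 201, then multiply by 234 repeatedly:
  234^67=201  234^68=151  234^69=104  234^70=217  234^71=101
  234^72=57  234^73=59  234^74=256  234^75=13  234^76=61
  234^77=182  234^78=41  234^79=109  234^80=32  234^81=171
  234^82=177  234^83=226  234^84=39  234^85=183  234^86=4
  234^87=123  234^88=56  234^89=96  234^90=242
Found 242 at exponent 90.

90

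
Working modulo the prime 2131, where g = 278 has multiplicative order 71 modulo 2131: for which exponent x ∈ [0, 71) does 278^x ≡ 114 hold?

Baby-step giant-step with m = ceil(sqrt(71)) = 9.
Baby table (278^j mod 2131 for j=0..8):
  0:1  1:278  2:568  3:210  4:843  5:2075  6:1480  7:157
  8:1026
Giant step factor: 278^(-9) ≡ 1510 (mod 2131).
Scan 114·1510^i mod 2131 for i = 0, 1, …:
  i=0: 114   i=1: 1660   i=2: 544   i=3: 1005
  i=4: 278
Match at i=4, j=1: x = 4·9 + 1 = 37.

37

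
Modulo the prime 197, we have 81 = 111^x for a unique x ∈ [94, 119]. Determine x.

96

Compute 111^94 mod 197 = 137, then multiply by 111 repeatedly:
  111^94=137  111^95=38  111^96=81
Found 81 at exponent 96.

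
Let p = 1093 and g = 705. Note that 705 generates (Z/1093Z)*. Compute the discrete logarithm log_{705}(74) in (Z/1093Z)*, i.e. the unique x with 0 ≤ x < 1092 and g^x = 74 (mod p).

588

Baby-step giant-step with m = ceil(sqrt(1092)) = 34.
Baby table (705^j mod 1093 for j=0..33):
  0:1  1:705  2:803  3:1034  4:1032  5:715  6:202  7:320
  8:442  9:105  10:794  11:154  12:363  13:153  14:751  15:443
  16:810  17:504  18:95  19:302  20:868  21:953  22:763  23:159
  24:609  25:889  26:456  27:138  28:13  29:421  30:602  31:326
  32:300  33:551
Giant step factor: 705^(-34) ≡ 703 (mod 1093).
Scan 74·703^i mod 1093 for i = 0, 1, …:
  i=0: 74   i=1: 651   i=2: 779   i=3: 44
  i=4: 328   i=5: 1054   i=6: 1001   i=7: 904
  i=8: 479   i=9: 93     …   i=16: 693
  i=17: 794
Match at i=17, j=10: x = 17·34 + 10 = 588.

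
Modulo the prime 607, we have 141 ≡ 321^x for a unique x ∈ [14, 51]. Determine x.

29

Compute 321^14 mod 607 = 477, then multiply by 321 repeatedly:
  321^14=477  321^15=153  321^16=553  321^17=269  321^18=155
  321^19=588  321^20=578  321^21=403  321^22=72  321^23=46
  321^24=198  321^25=430  321^26=241  321^27=272  321^28=511
  321^29=141
Found 141 at exponent 29.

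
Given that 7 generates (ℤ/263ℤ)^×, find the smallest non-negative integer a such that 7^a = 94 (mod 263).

179

Baby-step giant-step with m = ceil(sqrt(262)) = 17.
Baby table (7^j mod 263 for j=0..16):
  0:1  1:7  2:49  3:80  4:34  5:238  6:88  7:90
  8:104  9:202  10:99  11:167  12:117  13:30  14:210  15:155
  16:33
Giant step factor: 7^(-17) ≡ 189 (mod 263).
Scan 94·189^i mod 263 for i = 0, 1, …:
  i=0: 94   i=1: 145   i=2: 53   i=3: 23
  i=4: 139   i=5: 234   i=6: 42   i=7: 48
  i=8: 130   i=9: 111   i=10: 202
Match at i=10, j=9: a = 10·17 + 9 = 179.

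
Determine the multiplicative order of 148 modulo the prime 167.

The order of 148 must divide p − 1 = 166 = 2 · 83.
Divisors: 1, 2, 83, 166.
Check each in increasing order: 148^1 ≡ 148;  148^2 ≡ 27;  148^83 ≡ 166;  148^166 ≡ 1.
Smallest exponent giving 1 is 166.

166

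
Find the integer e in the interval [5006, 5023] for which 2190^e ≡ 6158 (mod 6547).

5021

Compute 2190^5006 mod 6547 = 2916, then multiply by 2190 repeatedly:
  2190^5006=2916  2190^5007=2715  2190^5008=1174  2190^5009=4636  2190^5010=4990
  2190^5011=1157  2190^5012=141  2190^5013=1081  2190^5014=3923  2190^5015=1706
  2190^5016=4350  2190^5017=615  2190^5018=4715  2190^5019=1231  2190^5020=5073
  2190^5021=6158
Found 6158 at exponent 5021.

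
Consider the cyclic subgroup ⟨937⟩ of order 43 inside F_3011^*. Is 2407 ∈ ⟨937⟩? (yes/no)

2407 ∈ ⟨937⟩ iff 2407^43 ≡ 1 (mod 3011), since |⟨937⟩| = 43.
2407^43 mod 3011 = 2908.
Since 2908 ≠ 1, 2407 does not lie in the subgroup.

no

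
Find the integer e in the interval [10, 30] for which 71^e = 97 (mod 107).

19

Compute 71^10 mod 107 = 57, then multiply by 71 repeatedly:
  71^10=57  71^11=88  71^12=42  71^13=93  71^14=76
  71^15=46  71^16=56  71^17=17  71^18=30  71^19=97
Found 97 at exponent 19.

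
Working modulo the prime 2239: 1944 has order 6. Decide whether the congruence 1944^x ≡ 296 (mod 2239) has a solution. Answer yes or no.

yes

296 ∈ ⟨1944⟩ iff 296^6 ≡ 1 (mod 2239), since |⟨1944⟩| = 6.
296^6 mod 2239 = 1.
Since 1 = 1, 296 lies in the subgroup.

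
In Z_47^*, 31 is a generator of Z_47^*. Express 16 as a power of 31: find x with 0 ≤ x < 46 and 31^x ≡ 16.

24

Successive powers of 31 modulo 47:
  31^0=1  31^1=31  31^2=21  31^3=40  31^4=18  31^5=41
  31^6=2  31^7=15  31^8=42  31^9=33  31^10=36  31^11=35
  31^12=4  31^13=30  31^14=37  31^15=19  31^16=25  31^17=23
  31^18=8  31^19=13  31^20=27  31^21=38  31^22=3  31^23=46
  31^24=16
So 31^24 ≡ 16 (mod 47), giving x = 24.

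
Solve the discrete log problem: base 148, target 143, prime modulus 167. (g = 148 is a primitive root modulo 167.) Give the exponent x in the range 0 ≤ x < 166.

101

Baby-step giant-step with m = ceil(sqrt(166)) = 13.
Baby table (148^j mod 167 for j=0..12):
  0:1  1:148  2:27  3:155  4:61  5:10  6:144  7:103
  8:47  9:109  10:100  11:104  12:28
Giant step factor: 148^(-13) ≡ 70 (mod 167).
Scan 143·70^i mod 167 for i = 0, 1, …:
  i=0: 143   i=1: 157   i=2: 135   i=3: 98
  i=4: 13   i=5: 75   i=6: 73   i=7: 100
Match at i=7, j=10: x = 7·13 + 10 = 101.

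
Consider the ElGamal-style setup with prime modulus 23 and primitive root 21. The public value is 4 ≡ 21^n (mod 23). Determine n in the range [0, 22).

2

Successive powers of 21 modulo 23:
  21^0=1  21^1=21  21^2=4
So 21^2 ≡ 4 (mod 23), giving n = 2.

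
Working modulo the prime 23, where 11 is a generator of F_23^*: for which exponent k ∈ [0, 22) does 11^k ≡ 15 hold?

Successive powers of 11 modulo 23:
  11^0=1  11^1=11  11^2=6  11^3=20  11^4=13  11^5=5
  11^6=9  11^7=7  11^8=8  11^9=19  11^10=2  11^11=22
  11^12=12  11^13=17  11^14=3  11^15=10  11^16=18  11^17=14
  11^18=16  11^19=15
So 11^19 ≡ 15 (mod 23), giving k = 19.

19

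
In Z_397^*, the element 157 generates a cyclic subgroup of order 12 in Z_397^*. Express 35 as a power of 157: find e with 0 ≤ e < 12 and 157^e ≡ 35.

Successive powers of 157 modulo 397:
  157^0=1  157^1=157  157^2=35
So 157^2 ≡ 35 (mod 397), giving e = 2.

2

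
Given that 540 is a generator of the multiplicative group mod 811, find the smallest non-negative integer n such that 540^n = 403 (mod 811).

472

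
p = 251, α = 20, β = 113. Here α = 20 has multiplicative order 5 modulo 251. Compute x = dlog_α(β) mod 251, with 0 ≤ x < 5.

4

Successive powers of 20 modulo 251:
  20^0=1  20^1=20  20^2=149  20^3=219  20^4=113
So 20^4 ≡ 113 (mod 251), giving x = 4.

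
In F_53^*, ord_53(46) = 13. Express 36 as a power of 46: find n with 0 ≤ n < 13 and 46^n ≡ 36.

Successive powers of 46 modulo 53:
  46^0=1  46^1=46  46^2=49  46^3=28  46^4=16  46^5=47
  46^6=42  46^7=24  46^8=44  46^9=10  46^10=36
So 46^10 ≡ 36 (mod 53), giving n = 10.

10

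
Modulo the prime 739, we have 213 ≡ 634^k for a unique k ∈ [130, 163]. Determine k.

148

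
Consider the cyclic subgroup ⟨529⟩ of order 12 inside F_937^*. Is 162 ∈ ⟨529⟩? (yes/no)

162 ∈ ⟨529⟩ iff 162^12 ≡ 1 (mod 937), since |⟨529⟩| = 12.
162^12 mod 937 = 721.
Since 721 ≠ 1, 162 does not lie in the subgroup.

no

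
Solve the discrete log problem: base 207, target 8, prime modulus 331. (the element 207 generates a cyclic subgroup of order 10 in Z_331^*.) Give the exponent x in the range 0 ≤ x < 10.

9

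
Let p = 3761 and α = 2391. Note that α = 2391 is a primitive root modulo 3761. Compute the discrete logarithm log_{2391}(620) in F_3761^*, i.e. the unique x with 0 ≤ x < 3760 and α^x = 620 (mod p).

1042

Baby-step giant-step with m = ceil(sqrt(3760)) = 62.
Baby table (2391^j mod 3761 for j=0..61):
  0:1  1:2391  2:161  3:1329  4:3355  5:3353  6:2332  7:2010
  8:3113  9:164  10:980  11:77  12:3579  13:1114  14:786  15:2587
  16:2433  17:2797  18:569  19:2758  20:1345  21:240  22:2168  23:1030
  24:3036  25:346  26:3627  27:3052  28:992  29:2442  30:1750  31:2018
  32:3436  33:1452  34:329  35:590  36:315  37:965  38:1822  39:1164
  40:3745  41:3115  42:1185  43:1302  44:2735  45:2767  46:298  47:1689
  48:2846  49:1137  50:3125  51:2529  52:2912  53:981  54:2468  55:3740
  56:2443  57:380  58:2179  59:1004  60:1046  61:3682
Giant step factor: 2391^(-62) ≡ 3631 (mod 3761).
Scan 620·3631^i mod 3761 for i = 0, 1, …:
  i=0: 620   i=1: 2142   i=2: 3615   i=3: 175
  i=4: 3577   i=5: 1354   i=6: 747   i=7: 676
  i=8: 2384   i=9: 2243     …   i=15: 3303
  i=16: 3125
Match at i=16, j=50: x = 16·62 + 50 = 1042.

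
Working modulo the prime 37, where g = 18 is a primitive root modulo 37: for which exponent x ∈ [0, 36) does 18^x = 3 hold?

10

Successive powers of 18 modulo 37:
  18^0=1  18^1=18  18^2=28  18^3=23  18^4=7  18^5=15
  18^6=11  18^7=13  18^8=12  18^9=31  18^10=3
So 18^10 ≡ 3 (mod 37), giving x = 10.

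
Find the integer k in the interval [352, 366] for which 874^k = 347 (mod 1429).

359

Compute 874^352 mod 1429 = 981, then multiply by 874 repeatedly:
  874^352=981  874^353=1423  874^354=472  874^355=976  874^356=1340
  874^357=809  874^358=1140  874^359=347
Found 347 at exponent 359.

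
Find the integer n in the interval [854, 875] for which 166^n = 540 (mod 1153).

855

Compute 166^854 mod 1153 = 420, then multiply by 166 repeatedly:
  166^854=420  166^855=540
Found 540 at exponent 855.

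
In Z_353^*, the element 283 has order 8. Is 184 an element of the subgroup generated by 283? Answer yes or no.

⟨283⟩ has order 8; its elements mod 353 are {1, 42, 70, 116, 237, 283, 311, 352}.
184 is not in this set.

no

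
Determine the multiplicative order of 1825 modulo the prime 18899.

9449

The order of 1825 must divide p − 1 = 18898 = 2 · 11 · 859.
Divisors: 1, 2, 11, 22, 859, 1718, 9449, 18898.
Check each in increasing order: 1825^1 ≡ 1825;  1825^2 ≡ 4401;  1825^11 ≡ 11814;  1825^22 ≡ 1481;  1825^859 ≡ 14956;  1825^1718 ≡ 12271;  1825^9449 ≡ 1.
Smallest exponent giving 1 is 9449.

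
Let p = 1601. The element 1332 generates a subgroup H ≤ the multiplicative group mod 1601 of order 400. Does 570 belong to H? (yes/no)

570 ∈ ⟨1332⟩ iff 570^400 ≡ 1 (mod 1601), since |⟨1332⟩| = 400.
570^400 mod 1601 = 1561.
Since 1561 ≠ 1, 570 does not lie in the subgroup.

no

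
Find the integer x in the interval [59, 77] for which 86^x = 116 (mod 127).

67

Compute 86^59 mod 127 = 23, then multiply by 86 repeatedly:
  86^59=23  86^60=73  86^61=55  86^62=31  86^63=126
  86^64=41  86^65=97  86^66=87  86^67=116
Found 116 at exponent 67.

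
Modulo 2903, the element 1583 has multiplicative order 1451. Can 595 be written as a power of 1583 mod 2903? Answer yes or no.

no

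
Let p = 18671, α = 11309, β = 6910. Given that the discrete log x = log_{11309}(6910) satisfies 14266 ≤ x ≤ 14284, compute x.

14274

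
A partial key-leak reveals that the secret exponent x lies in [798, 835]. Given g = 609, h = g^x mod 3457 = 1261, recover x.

Compute 609^798 mod 3457 = 1096, then multiply by 609 repeatedly:
  609^798=1096  609^799=263  609^800=1145  609^801=2448  609^802=865
  609^803=1321  609^804=2465  609^805=847  609^806=730  609^807=2074
  609^808=1261
Found 1261 at exponent 808.

808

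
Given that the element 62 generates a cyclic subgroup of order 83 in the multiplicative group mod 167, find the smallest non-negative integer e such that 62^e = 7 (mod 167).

Baby-step giant-step with m = ceil(sqrt(83)) = 10.
Baby table (62^j mod 167 for j=0..9):
  0:1  1:62  2:3  3:19  4:9  5:57  6:27  7:4
  8:81  9:12
Giant step factor: 62^(-10) ≡ 11 (mod 167).
Scan 7·11^i mod 167 for i = 0, 1, …:
  i=0: 7   i=1: 77   i=2: 12
Match at i=2, j=9: e = 2·10 + 9 = 29.

29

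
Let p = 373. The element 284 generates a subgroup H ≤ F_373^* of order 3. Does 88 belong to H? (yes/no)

⟨284⟩ has order 3; its elements mod 373 are {1, 88, 284}.
88 is in this set.

yes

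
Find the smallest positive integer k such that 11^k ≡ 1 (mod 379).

54

The order of 11 must divide p − 1 = 378 = 2 · 3^3 · 7.
Divisors: 1, 2, 3, 6, 7, 9, 14, 18, 21, 27, 42, 54, 63, 126, 189, 378.
Check each in increasing order: 11^1 ≡ 11;  11^2 ≡ 121;  11^3 ≡ 194;  11^6 ≡ 115;  11^7 ≡ 128;  11^9 ≡ 328;  11^14 ≡ 87;  11^18 ≡ 327;  11^21 ≡ 145;  11^27 ≡ 378;  11^42 ≡ 180;  11^54 ≡ 1.
Smallest exponent giving 1 is 54.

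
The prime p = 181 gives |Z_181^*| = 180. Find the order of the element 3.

45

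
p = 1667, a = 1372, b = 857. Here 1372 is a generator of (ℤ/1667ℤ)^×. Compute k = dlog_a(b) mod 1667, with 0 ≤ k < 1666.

483

Baby-step giant-step with m = ceil(sqrt(1666)) = 41.
Baby table (1372^j mod 1667 for j=0..40):
  0:1  1:1372  2:341  3:1092  4:1258  5:631  6:559  7:128
  8:581  9:306  10:1415  11:992  12:752  13:1538  14:1381  15:1020
  16:827  17:1084  18:284  19:1237  20:158  21:66  22:534  23:835
  24:391  25:1345  26:1638  27:220  28:113  29:5  30:192  31:38
  32:459  33:1289  34:1488  35:1128  36:640  37:1238  38:1530  39:407
  40:1626
Giant step factor: 1372^(-41) ≡ 1577 (mod 1667).
Scan 857·1577^i mod 1667 for i = 0, 1, …:
  i=0: 857   i=1: 1219   i=2: 312   i=3: 259
  i=4: 28   i=5: 814   i=6: 88   i=7: 415
  i=8: 991   i=9: 828   i=10: 495   i=11: 459
Match at i=11, j=32: k = 11·41 + 32 = 483.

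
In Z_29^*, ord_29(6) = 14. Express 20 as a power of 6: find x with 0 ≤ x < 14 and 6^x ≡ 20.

Successive powers of 6 modulo 29:
  6^0=1  6^1=6  6^2=7  6^3=13  6^4=20
So 6^4 ≡ 20 (mod 29), giving x = 4.

4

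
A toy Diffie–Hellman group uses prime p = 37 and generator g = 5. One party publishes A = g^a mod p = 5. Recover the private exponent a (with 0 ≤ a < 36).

1

Successive powers of 5 modulo 37:
  5^0=1  5^1=5
So 5^1 ≡ 5 (mod 37), giving a = 1.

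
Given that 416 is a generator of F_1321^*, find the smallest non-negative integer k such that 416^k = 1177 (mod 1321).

Baby-step giant-step with m = ceil(sqrt(1320)) = 37.
Baby table (416^j mod 1321 for j=0..36):
  0:1  1:416  2:5  3:759  4:25  5:1153  6:125  7:481
  8:625  9:1084  10:483  11:136  12:1094  13:680  14:186  15:758
  16:930  17:1148  18:687  19:456  20:793  21:959  22:2  23:832
  24:10  25:197  26:50  27:985  28:250  29:962  30:1250  31:847
  32:966  33:272  34:867  35:39  36:372
Giant step factor: 416^(-37) ≡ 1111 (mod 1321).
Scan 1177·1111^i mod 1321 for i = 0, 1, …:
  i=0: 1177   i=1: 1178   i=2: 968   i=3: 154
  i=4: 685   i=5: 139   i=6: 1193   i=7: 460
  i=8: 1154   i=9: 724     …   i=27: 195
  i=28: 1
Match at i=28, j=0: k = 28·37 + 0 = 1036.

1036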